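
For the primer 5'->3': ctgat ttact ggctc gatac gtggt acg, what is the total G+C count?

14

Counting bases: A=5, G=8, T=9, C=6
G+C = 8 + 6 = 14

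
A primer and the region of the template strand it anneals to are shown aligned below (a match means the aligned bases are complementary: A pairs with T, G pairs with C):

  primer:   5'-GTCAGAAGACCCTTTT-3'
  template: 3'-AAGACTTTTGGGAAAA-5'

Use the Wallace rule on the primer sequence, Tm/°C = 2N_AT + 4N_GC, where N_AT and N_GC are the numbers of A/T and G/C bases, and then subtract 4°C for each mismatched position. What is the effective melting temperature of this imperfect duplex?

34°C

Primer base counts: A=4, T=5, G=3, C=4 → A+T=9, G+C=7
Perfect-match Tm = 2(9) + 4(7) = 18 + 28 = 46°C
Mismatches (positions where the bases are not complementary): 3 (at positions 1, 4, 8)
Effective Tm = 46 − 3×4 = 46 − 12 = 34°C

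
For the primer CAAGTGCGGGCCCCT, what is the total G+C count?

11

A=2, G=5, T=2, C=6
Total G or C: 5 + 6 = 11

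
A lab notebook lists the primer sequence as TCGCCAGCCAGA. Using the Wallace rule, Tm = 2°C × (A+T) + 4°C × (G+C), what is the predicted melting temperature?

40°C

Counting bases: C=5, A=3, T=1, G=3
A+T = 4, G+C = 8
Tm = 4·8 + 2·4 = 32 + 8 = 40°C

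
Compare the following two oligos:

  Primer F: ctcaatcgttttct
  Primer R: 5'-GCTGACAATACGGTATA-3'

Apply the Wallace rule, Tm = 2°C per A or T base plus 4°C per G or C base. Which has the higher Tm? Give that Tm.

Primer F: A+T=9, G+C=5 → Tm = 2(9)+4(5) = 38°C
Primer R: A+T=10, G+C=7 → Tm = 2(10)+4(7) = 48°C
38°C vs 48°C → primer R is higher.

Primer R, 48°C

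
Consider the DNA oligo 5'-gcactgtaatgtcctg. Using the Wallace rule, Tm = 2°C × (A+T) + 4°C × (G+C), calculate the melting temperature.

48°C

Base counts: T=5, G=4, C=4, A=3
A+T = 8, G+C = 8
Tm = 2×8 + 4×8 = 48°C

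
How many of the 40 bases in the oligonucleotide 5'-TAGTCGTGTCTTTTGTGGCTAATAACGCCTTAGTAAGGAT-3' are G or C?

Scanning the sequence gives A=9, T=15, C=6, G=10.
Total G or C: 10 + 6 = 16

16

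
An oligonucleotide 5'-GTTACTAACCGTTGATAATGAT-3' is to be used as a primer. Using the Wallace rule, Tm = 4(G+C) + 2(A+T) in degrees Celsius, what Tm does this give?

58°C

Base counts: G=4, T=8, A=7, C=3
So N_AT = 15 and N_GC = 7.
Tm = 4·7 + 2·15 = 28 + 30 = 58°C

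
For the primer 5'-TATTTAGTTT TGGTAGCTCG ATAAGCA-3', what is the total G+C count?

9

C=3, A=7, G=6, T=11
G+C = 6 + 3 = 9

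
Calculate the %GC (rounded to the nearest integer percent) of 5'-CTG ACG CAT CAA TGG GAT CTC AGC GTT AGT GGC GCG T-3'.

Counting bases: T=9, A=7, C=9, G=12
G+C = 12 + 9 = 21 out of 37 bases
%GC = 21/37 × 100 = 56.76% ≈ 57%

57%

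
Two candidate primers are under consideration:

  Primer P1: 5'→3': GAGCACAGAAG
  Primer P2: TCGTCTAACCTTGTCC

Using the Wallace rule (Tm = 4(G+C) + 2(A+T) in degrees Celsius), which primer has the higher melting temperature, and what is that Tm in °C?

Primer P2, 48°C

Primer P1: A+T=5, G+C=6 → Tm = 2(5)+4(6) = 34°C
Primer P2: A+T=8, G+C=8 → Tm = 2(8)+4(8) = 48°C
34°C vs 48°C → primer P2 is higher.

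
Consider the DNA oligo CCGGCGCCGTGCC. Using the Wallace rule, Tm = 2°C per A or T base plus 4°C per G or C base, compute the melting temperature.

Base counts: T=1, A=0, G=5, C=7
So N_AT = 1 and N_GC = 12.
Tm = 2(1) + 4(12) = 2 + 48 = 50°C

50°C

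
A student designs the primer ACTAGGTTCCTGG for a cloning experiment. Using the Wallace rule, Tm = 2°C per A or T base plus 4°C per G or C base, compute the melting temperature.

Counting bases: C=3, A=2, G=4, T=4
AT pairs contribute 6, GC pairs contribute 7.
Tm = 2×6 + 4×7 = 40°C

40°C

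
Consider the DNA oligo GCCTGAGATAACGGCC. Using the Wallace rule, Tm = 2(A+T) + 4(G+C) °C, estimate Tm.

Counting bases: C=5, A=4, G=5, T=2
So N_AT = 6 and N_GC = 10.
Tm = 2(6) + 4(10) = 12 + 40 = 52°C

52°C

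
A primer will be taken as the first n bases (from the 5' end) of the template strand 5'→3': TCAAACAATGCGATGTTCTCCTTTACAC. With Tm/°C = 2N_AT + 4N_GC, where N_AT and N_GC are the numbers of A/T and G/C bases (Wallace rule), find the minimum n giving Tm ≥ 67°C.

n = 25

First 24 bases: TCAAACAATGCGATGTTCTCCTTT → Tm = 66°C (< 67°C)
First 25 bases: TCAAACAATGCGATGTTCTCCTTTA → Tm = 68°C (≥ 67°C)
Each additional base adds 2°C (A/T) or 4°C (G/C), so Tm is non-decreasing in n; n = 25 is the first length to reach 67°C.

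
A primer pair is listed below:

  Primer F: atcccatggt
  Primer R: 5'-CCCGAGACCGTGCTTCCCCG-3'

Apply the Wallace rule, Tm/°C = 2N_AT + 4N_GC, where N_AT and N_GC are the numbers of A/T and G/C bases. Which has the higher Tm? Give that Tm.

Primer F: A+T=5, G+C=5 → Tm = 2(5)+4(5) = 30°C
Primer R: A+T=5, G+C=15 → Tm = 2(5)+4(15) = 70°C
30°C vs 70°C → primer R is higher.

Primer R, 70°C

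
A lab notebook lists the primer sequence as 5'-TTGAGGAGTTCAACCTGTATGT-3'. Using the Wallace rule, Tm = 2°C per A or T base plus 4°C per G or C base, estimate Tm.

62°C

Scanning the sequence gives A=5, G=6, C=3, T=8.
A+T = 13, G+C = 9
Tm = 2×13 + 4×9 = 62°C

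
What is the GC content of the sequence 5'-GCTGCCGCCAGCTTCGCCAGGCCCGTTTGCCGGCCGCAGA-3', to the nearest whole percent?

75%

Scanning the sequence gives A=4, T=6, G=13, C=17.
G+C = 13 + 17 = 30 out of 40 bases
%GC = 30/40 × 100 = 75% ≈ 75%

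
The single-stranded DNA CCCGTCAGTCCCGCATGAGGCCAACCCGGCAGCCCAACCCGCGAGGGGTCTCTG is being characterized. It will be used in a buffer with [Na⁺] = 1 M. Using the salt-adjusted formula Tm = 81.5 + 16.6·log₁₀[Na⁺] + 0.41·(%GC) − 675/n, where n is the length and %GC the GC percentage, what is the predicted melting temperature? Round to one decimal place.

98.6°C

Length n = 54. C=23, T=6, G=16, A=9
G+C = 39, so %GC = 39/54 × 100 = 72.222%
Salt term: 16.6 × (0) = 0
GC term: 0.41 × 72.222 = 29.611; length term: −675/54 = −12.5
Tm = 81.5 + (0) + 29.611 − 12.5 = 98.611 → 98.6°C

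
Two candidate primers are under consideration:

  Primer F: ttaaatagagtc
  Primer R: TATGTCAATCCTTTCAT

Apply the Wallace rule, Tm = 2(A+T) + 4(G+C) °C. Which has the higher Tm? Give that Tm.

Primer F: A+T=9, G+C=3 → Tm = 2(9)+4(3) = 30°C
Primer R: A+T=12, G+C=5 → Tm = 2(12)+4(5) = 44°C
30°C vs 44°C → primer R is higher.

Primer R, 44°C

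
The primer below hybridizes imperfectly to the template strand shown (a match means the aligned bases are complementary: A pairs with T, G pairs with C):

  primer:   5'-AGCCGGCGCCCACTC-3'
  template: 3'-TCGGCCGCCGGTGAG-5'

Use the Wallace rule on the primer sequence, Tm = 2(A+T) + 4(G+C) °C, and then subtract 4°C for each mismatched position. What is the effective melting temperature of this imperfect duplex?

Primer base counts: A=2, T=1, G=4, C=8 → A+T=3, G+C=12
Perfect-match Tm = 2(3) + 4(12) = 6 + 48 = 54°C
Mismatches (positions where the bases are not complementary): 1 (at position 9)
Effective Tm = 54 − 1×4 = 54 − 4 = 50°C

50°C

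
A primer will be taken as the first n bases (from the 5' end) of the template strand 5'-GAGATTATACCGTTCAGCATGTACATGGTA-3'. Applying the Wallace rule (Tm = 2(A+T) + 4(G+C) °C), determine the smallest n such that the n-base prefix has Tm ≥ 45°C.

First 16 bases: GAGATTATACCGTTCA → Tm = 44°C (< 45°C)
First 17 bases: GAGATTATACCGTTCAG → Tm = 48°C (≥ 45°C)
Each additional base adds 2°C (A/T) or 4°C (G/C), so Tm is non-decreasing in n; n = 17 is the first length to reach 45°C.

n = 17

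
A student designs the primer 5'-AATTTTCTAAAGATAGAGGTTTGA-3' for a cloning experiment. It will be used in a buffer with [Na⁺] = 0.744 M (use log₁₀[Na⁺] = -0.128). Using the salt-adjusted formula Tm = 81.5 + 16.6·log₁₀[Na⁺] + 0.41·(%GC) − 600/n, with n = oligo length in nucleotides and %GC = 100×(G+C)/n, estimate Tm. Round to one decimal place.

Length n = 24. T=9, G=5, C=1, A=9
G+C = 6, so %GC = 6/24 × 100 = 25%
Salt term: 16.6 × (-0.128) = -2.125
GC term: 0.41 × 25 = 10.25; length term: −600/24 = −25
Tm = 81.5 + (-2.125) + 10.25 − 25 = 64.625 → 64.6°C

64.6°C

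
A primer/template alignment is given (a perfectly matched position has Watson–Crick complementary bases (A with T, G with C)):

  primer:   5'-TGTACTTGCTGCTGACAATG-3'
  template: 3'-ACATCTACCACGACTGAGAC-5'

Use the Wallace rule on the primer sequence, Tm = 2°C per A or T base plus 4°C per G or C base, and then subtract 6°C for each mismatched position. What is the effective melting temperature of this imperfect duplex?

Primer base counts: A=4, T=7, G=5, C=4 → A+T=11, G+C=9
Perfect-match Tm = 2(11) + 4(9) = 22 + 36 = 58°C
Mismatches (positions where the bases are not complementary): 5 (at positions 5, 6, 9, 17, 18)
Effective Tm = 58 − 5×6 = 58 − 30 = 28°C

28°C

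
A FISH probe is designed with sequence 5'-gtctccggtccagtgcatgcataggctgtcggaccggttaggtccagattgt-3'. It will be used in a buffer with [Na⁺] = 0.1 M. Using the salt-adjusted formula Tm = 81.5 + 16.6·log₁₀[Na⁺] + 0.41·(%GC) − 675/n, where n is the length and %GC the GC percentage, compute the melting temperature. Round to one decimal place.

75.6°C

Length n = 52. G=17, T=14, C=13, A=8
G+C = 30, so %GC = 30/52 × 100 = 57.692%
Salt term: 16.6 × (-1) = -16.6
GC term: 0.41 × 57.692 = 23.654; length term: −675/52 = −12.981
Tm = 81.5 + (-16.6) + 23.654 − 12.981 = 75.573 → 75.6°C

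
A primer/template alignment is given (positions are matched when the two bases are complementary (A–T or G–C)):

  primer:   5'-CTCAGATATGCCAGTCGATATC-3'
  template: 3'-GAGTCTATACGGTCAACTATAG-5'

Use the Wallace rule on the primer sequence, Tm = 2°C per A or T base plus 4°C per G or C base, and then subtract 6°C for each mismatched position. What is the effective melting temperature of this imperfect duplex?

58°C

Primer base counts: A=6, T=6, G=4, C=6 → A+T=12, G+C=10
Perfect-match Tm = 2(12) + 4(10) = 24 + 40 = 64°C
Mismatches (positions where the bases are not complementary): 1 (at position 16)
Effective Tm = 64 − 1×6 = 64 − 6 = 58°C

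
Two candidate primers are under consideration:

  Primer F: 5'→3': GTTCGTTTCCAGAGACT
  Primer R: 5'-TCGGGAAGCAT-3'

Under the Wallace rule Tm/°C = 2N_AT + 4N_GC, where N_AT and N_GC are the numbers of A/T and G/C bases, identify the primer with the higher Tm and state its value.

Primer F, 50°C

Primer F: A+T=9, G+C=8 → Tm = 2(9)+4(8) = 50°C
Primer R: A+T=5, G+C=6 → Tm = 2(5)+4(6) = 34°C
50°C vs 34°C → primer F is higher.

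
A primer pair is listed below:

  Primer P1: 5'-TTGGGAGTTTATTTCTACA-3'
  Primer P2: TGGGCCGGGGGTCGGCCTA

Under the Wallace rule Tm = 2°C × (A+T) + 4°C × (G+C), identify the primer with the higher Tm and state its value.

Primer P2, 68°C

Primer P1: A+T=13, G+C=6 → Tm = 2(13)+4(6) = 50°C
Primer P2: A+T=4, G+C=15 → Tm = 2(4)+4(15) = 68°C
50°C vs 68°C → primer P2 is higher.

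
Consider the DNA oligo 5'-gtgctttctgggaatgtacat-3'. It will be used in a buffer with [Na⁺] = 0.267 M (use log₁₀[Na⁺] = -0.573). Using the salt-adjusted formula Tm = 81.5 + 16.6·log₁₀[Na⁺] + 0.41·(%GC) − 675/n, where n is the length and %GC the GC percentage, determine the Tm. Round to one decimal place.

57.4°C

Length n = 21. Scanning the sequence gives G=6, T=8, C=3, A=4.
G+C = 9, so %GC = 9/21 × 100 = 42.857%
Salt term: 16.6 × (-0.573) = -9.512
GC term: 0.41 × 42.857 = 17.571; length term: −675/21 = −32.143
Tm = 81.5 + (-9.512) + 17.571 − 32.143 = 57.416 → 57.4°C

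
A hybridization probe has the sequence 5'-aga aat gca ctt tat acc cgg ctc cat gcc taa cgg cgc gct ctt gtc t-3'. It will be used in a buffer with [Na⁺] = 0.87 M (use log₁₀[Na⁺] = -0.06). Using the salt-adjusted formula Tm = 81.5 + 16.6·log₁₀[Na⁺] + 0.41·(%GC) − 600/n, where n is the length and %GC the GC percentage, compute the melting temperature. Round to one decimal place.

90.0°C

Length n = 49. Base counts: A=10, T=13, G=10, C=16
G+C = 26, so %GC = 26/49 × 100 = 53.061%
Salt term: 16.6 × (-0.06) = -0.996
GC term: 0.41 × 53.061 = 21.755; length term: −600/49 = −12.245
Tm = 81.5 + (-0.996) + 21.755 − 12.245 = 90.014 → 90.0°C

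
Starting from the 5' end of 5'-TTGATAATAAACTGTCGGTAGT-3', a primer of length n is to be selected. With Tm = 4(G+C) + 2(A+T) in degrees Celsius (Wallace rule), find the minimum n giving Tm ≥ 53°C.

First 20 bases: TTGATAATAAACTGTCGGTA → Tm = 52°C (< 53°C)
First 21 bases: TTGATAATAAACTGTCGGTAG → Tm = 56°C (≥ 53°C)
Since every base adds ≥2°C, Tm only increases with n, so the threshold is first crossed at n = 21.

n = 21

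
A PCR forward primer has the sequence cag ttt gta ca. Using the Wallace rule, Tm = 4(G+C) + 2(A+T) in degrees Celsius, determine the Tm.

A=3, T=4, C=2, G=2
So N_AT = 7 and N_GC = 4.
Tm = 2(7) + 4(4) = 14 + 16 = 30°C

30°C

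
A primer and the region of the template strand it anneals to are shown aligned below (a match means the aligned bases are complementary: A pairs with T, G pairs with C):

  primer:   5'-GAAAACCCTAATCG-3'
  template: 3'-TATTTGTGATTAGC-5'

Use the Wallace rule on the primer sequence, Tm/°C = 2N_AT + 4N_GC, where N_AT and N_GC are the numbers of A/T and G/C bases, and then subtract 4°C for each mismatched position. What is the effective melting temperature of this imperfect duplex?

28°C

Primer base counts: A=6, T=2, G=2, C=4 → A+T=8, G+C=6
Perfect-match Tm = 2(8) + 4(6) = 16 + 24 = 40°C
Mismatches (positions where the bases are not complementary): 3 (at positions 1, 2, 7)
Effective Tm = 40 − 3×4 = 40 − 12 = 28°C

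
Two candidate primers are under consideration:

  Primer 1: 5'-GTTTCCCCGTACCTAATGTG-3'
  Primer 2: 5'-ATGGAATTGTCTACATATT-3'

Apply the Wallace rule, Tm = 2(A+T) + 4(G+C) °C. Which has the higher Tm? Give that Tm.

Primer 1: A+T=10, G+C=10 → Tm = 2(10)+4(10) = 60°C
Primer 2: A+T=14, G+C=5 → Tm = 2(14)+4(5) = 48°C
60°C vs 48°C → primer 1 is higher.

Primer 1, 60°C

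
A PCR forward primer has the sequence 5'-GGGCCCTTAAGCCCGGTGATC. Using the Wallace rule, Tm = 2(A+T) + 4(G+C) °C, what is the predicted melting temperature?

Base counts: A=3, T=4, C=7, G=7
A+T = 7, G+C = 14
Tm = 2×7 + 4×14 = 70°C

70°C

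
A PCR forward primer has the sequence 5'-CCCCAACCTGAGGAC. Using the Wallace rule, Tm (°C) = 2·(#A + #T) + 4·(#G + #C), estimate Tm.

50°C

Scanning the sequence gives G=3, A=4, T=1, C=7.
A+T = 5, G+C = 10
Tm = 2×5 + 4×10 = 50°C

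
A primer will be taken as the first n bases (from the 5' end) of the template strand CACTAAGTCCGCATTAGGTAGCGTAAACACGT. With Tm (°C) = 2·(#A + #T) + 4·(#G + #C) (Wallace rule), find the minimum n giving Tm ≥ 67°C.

n = 23

First 22 bases: CACTAAGTCCGCATTAGGTAGC → Tm = 66°C (< 67°C)
First 23 bases: CACTAAGTCCGCATTAGGTAGCG → Tm = 70°C (≥ 67°C)
Since every base adds ≥2°C, Tm only increases with n, so the threshold is first crossed at n = 23.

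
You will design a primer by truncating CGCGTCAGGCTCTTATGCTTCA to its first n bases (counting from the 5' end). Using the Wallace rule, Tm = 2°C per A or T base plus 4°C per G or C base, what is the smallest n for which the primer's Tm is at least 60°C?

First 18 bases: CGCGTCAGGCTCTTATGC → Tm = 58°C (< 60°C)
First 19 bases: CGCGTCAGGCTCTTATGCT → Tm = 60°C (≥ 60°C)
Since every base adds ≥2°C, Tm only increases with n, so the threshold is first crossed at n = 19.

n = 19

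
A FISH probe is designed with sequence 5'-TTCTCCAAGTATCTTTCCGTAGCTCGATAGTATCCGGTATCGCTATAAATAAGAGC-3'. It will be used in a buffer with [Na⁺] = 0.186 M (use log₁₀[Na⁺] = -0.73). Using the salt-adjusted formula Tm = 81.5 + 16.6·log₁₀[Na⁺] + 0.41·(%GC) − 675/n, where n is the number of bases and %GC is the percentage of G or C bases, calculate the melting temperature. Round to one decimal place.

Length n = 56. Counting bases: A=15, C=13, G=10, T=18
G+C = 23, so %GC = 23/56 × 100 = 41.071%
Salt term: 16.6 × (-0.73) = -12.118
GC term: 0.41 × 41.071 = 16.839; length term: −675/56 = −12.054
Tm = 81.5 + (-12.118) + 16.839 − 12.054 = 74.167 → 74.2°C

74.2°C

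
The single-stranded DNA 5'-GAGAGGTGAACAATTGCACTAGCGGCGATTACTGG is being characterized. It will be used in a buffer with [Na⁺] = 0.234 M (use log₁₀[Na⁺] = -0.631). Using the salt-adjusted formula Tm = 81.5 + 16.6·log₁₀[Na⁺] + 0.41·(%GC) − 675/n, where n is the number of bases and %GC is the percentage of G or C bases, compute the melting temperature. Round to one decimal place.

Length n = 35. T=7, G=12, C=6, A=10
G+C = 18, so %GC = 18/35 × 100 = 51.429%
Salt term: 16.6 × (-0.631) = -10.475
GC term: 0.41 × 51.429 = 21.086; length term: −675/35 = −19.286
Tm = 81.5 + (-10.475) + 21.086 − 19.286 = 72.825 → 72.8°C

72.8°C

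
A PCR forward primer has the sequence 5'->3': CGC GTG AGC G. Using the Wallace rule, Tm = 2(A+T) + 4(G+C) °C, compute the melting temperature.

Counting bases: A=1, C=3, T=1, G=5
AT pairs contribute 2, GC pairs contribute 8.
Tm = 4·8 + 2·2 = 32 + 4 = 36°C

36°C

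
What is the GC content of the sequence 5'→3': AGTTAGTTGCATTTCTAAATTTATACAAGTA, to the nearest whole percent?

23%

A=11, T=13, C=3, G=4
G+C = 4 + 3 = 7 out of 31 bases
%GC = 7/31 × 100 = 22.58% ≈ 23%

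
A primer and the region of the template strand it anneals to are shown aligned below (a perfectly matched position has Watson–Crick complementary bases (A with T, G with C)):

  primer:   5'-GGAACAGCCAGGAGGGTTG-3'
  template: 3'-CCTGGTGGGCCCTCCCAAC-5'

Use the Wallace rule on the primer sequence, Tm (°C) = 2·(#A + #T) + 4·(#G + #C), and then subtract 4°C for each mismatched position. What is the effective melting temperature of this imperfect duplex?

Primer base counts: A=5, T=2, G=9, C=3 → A+T=7, G+C=12
Perfect-match Tm = 2(7) + 4(12) = 14 + 48 = 62°C
Mismatches (positions where the bases are not complementary): 3 (at positions 4, 7, 10)
Effective Tm = 62 − 3×4 = 62 − 12 = 50°C

50°C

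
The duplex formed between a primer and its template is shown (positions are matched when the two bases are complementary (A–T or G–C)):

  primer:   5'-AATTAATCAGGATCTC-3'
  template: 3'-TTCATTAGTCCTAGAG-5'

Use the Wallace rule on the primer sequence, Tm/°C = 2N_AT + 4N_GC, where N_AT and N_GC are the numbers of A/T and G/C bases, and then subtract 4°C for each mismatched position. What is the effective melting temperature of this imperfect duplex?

Primer base counts: A=6, T=5, G=2, C=3 → A+T=11, G+C=5
Perfect-match Tm = 2(11) + 4(5) = 22 + 20 = 42°C
Mismatches (positions where the bases are not complementary): 1 (at position 3)
Effective Tm = 42 − 1×4 = 42 − 4 = 38°C

38°C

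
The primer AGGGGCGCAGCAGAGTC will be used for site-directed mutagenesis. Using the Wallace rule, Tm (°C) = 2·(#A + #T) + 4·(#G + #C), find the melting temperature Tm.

58°C

Base counts: C=4, G=8, T=1, A=4
AT pairs contribute 5, GC pairs contribute 12.
Tm = 4·12 + 2·5 = 48 + 10 = 58°C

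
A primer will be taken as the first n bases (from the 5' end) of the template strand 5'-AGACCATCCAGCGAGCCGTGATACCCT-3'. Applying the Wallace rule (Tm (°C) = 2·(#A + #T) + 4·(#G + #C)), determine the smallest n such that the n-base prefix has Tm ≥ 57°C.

First 17 bases: AGACCATCCAGCGAGCC → Tm = 56°C (< 57°C)
First 18 bases: AGACCATCCAGCGAGCCG → Tm = 60°C (≥ 57°C)
Since every base adds ≥2°C, Tm only increases with n, so the threshold is first crossed at n = 18.

n = 18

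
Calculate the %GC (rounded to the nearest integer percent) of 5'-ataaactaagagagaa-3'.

Scanning the sequence gives C=1, A=10, G=3, T=2.
G+C = 3 + 1 = 4 out of 16 bases
%GC = 4/16 × 100 = 25% ≈ 25%

25%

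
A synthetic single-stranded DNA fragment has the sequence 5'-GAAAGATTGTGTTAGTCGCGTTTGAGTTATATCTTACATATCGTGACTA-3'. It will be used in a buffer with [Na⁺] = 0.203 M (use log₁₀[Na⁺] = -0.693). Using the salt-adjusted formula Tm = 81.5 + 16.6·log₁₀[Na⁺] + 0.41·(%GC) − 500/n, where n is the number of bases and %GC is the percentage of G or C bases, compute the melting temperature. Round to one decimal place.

Length n = 49. Scanning the sequence gives A=13, T=19, G=11, C=6.
G+C = 17, so %GC = 17/49 × 100 = 34.694%
Salt term: 16.6 × (-0.693) = -11.504
GC term: 0.41 × 34.694 = 14.225; length term: −500/49 = −10.204
Tm = 81.5 + (-11.504) + 14.225 − 10.204 = 74.017 → 74.0°C

74.0°C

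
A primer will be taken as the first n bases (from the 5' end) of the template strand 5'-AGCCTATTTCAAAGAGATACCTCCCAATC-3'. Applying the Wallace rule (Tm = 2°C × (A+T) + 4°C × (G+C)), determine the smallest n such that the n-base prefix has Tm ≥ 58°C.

n = 21

First 20 bases: AGCCTATTTCAAAGAGATAC → Tm = 54°C (< 58°C)
First 21 bases: AGCCTATTTCAAAGAGATACC → Tm = 58°C (≥ 58°C)
Each additional base adds 2°C (A/T) or 4°C (G/C), so Tm is non-decreasing in n; n = 21 is the first length to reach 58°C.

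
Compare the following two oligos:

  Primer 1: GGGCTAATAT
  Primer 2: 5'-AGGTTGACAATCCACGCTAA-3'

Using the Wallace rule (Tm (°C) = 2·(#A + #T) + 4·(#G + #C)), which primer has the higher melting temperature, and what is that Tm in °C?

Primer 2, 58°C

Primer 1: A+T=6, G+C=4 → Tm = 2(6)+4(4) = 28°C
Primer 2: A+T=11, G+C=9 → Tm = 2(11)+4(9) = 58°C
28°C vs 58°C → primer 2 is higher.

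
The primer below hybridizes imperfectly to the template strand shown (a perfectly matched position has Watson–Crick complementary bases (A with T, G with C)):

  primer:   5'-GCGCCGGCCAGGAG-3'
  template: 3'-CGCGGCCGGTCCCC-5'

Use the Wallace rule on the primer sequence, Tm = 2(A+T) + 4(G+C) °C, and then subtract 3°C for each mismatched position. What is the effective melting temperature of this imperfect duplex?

49°C

Primer base counts: A=2, T=0, G=7, C=5 → A+T=2, G+C=12
Perfect-match Tm = 2(2) + 4(12) = 4 + 48 = 52°C
Mismatches (positions where the bases are not complementary): 1 (at position 13)
Effective Tm = 52 − 1×3 = 52 − 3 = 49°C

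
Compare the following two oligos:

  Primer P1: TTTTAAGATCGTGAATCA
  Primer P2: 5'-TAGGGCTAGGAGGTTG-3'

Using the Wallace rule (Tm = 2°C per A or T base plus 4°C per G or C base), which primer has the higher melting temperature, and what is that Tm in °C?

Primer P2, 50°C

Primer P1: A+T=13, G+C=5 → Tm = 2(13)+4(5) = 46°C
Primer P2: A+T=7, G+C=9 → Tm = 2(7)+4(9) = 50°C
46°C vs 50°C → primer P2 is higher.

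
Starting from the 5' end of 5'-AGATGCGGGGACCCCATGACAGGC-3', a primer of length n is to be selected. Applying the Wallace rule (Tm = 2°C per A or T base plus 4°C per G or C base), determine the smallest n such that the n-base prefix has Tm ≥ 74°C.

n = 23

First 22 bases: AGATGCGGGGACCCCATGACAG → Tm = 72°C (< 74°C)
First 23 bases: AGATGCGGGGACCCCATGACAGG → Tm = 76°C (≥ 74°C)
Since every base adds ≥2°C, Tm only increases with n, so the threshold is first crossed at n = 23.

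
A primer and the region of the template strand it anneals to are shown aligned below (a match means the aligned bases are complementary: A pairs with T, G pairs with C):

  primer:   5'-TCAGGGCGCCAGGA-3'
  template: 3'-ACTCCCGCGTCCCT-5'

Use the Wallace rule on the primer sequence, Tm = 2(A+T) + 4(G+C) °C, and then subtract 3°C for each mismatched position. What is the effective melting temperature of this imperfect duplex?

Primer base counts: A=3, T=1, G=6, C=4 → A+T=4, G+C=10
Perfect-match Tm = 2(4) + 4(10) = 8 + 40 = 48°C
Mismatches (positions where the bases are not complementary): 3 (at positions 2, 10, 11)
Effective Tm = 48 − 3×3 = 48 − 9 = 39°C

39°C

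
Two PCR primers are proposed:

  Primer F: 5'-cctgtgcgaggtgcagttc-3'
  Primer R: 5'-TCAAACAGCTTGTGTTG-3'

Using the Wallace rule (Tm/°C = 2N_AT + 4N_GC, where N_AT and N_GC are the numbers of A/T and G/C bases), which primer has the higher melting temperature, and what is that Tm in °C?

Primer F: A+T=7, G+C=12 → Tm = 2(7)+4(12) = 62°C
Primer R: A+T=10, G+C=7 → Tm = 2(10)+4(7) = 48°C
62°C vs 48°C → primer F is higher.

Primer F, 62°C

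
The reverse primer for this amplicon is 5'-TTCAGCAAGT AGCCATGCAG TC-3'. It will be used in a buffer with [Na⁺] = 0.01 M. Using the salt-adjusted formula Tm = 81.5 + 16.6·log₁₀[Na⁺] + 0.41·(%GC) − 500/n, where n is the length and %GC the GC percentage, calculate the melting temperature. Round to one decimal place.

46.1°C

Length n = 22. Counting bases: A=6, C=6, T=5, G=5
G+C = 11, so %GC = 11/22 × 100 = 50%
Salt term: 16.6 × (-2) = -33.2
GC term: 0.41 × 50 = 20.5; length term: −500/22 = −22.727
Tm = 81.5 + (-33.2) + 20.5 − 22.727 = 46.073 → 46.1°C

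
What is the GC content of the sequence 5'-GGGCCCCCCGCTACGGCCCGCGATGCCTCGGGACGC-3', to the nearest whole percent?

Scanning the sequence gives C=17, G=13, T=3, A=3.
G+C = 13 + 17 = 30 out of 36 bases
%GC = 30/36 × 100 = 83.33% ≈ 83%

83%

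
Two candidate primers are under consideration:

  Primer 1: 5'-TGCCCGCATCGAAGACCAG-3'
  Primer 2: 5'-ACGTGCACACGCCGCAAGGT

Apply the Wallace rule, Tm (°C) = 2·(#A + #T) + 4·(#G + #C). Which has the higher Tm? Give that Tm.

Primer 1: A+T=7, G+C=12 → Tm = 2(7)+4(12) = 62°C
Primer 2: A+T=7, G+C=13 → Tm = 2(7)+4(13) = 66°C
62°C vs 66°C → primer 2 is higher.

Primer 2, 66°C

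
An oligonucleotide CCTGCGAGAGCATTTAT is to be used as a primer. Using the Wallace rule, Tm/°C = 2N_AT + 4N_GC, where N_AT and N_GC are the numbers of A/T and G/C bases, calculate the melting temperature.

Scanning the sequence gives G=4, T=5, C=4, A=4.
So N_AT = 9 and N_GC = 8.
Tm = 2(9) + 4(8) = 18 + 32 = 50°C

50°C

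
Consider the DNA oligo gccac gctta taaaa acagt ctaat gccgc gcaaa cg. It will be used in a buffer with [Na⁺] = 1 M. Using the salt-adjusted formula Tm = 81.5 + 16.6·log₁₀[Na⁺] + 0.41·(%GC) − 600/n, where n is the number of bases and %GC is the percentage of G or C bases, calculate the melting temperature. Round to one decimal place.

Length n = 37. Base counts: C=11, A=13, T=6, G=7
G+C = 18, so %GC = 18/37 × 100 = 48.649%
Salt term: 16.6 × (0) = 0
GC term: 0.41 × 48.649 = 19.946; length term: −600/37 = −16.216
Tm = 81.5 + (0) + 19.946 − 16.216 = 85.23 → 85.2°C

85.2°C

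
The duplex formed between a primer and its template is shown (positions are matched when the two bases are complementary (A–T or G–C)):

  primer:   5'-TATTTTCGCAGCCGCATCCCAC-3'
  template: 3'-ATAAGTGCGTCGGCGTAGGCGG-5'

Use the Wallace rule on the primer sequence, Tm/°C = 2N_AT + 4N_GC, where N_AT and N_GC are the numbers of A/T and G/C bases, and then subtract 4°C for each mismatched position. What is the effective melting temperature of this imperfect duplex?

52°C

Primer base counts: A=4, T=6, G=3, C=9 → A+T=10, G+C=12
Perfect-match Tm = 2(10) + 4(12) = 20 + 48 = 68°C
Mismatches (positions where the bases are not complementary): 4 (at positions 5, 6, 20, 21)
Effective Tm = 68 − 4×4 = 68 − 16 = 52°C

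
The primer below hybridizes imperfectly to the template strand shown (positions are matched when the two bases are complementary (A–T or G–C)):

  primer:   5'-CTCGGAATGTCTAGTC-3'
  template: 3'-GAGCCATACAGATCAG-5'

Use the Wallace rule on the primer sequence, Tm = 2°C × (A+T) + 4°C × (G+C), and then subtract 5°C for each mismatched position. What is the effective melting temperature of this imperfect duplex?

43°C

Primer base counts: A=3, T=5, G=4, C=4 → A+T=8, G+C=8
Perfect-match Tm = 2(8) + 4(8) = 16 + 32 = 48°C
Mismatches (positions where the bases are not complementary): 1 (at position 6)
Effective Tm = 48 − 1×5 = 48 − 5 = 43°C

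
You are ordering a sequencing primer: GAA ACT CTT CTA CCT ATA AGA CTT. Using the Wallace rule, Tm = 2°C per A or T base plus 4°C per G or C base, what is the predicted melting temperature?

Base counts: G=2, T=8, A=8, C=6
A+T = 16, G+C = 8
Tm = 2×16 + 4×8 = 64°C

64°C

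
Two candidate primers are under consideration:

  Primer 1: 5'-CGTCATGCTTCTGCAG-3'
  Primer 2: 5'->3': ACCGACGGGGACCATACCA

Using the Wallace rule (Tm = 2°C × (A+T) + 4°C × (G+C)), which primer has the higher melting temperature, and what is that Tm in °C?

Primer 1: A+T=7, G+C=9 → Tm = 2(7)+4(9) = 50°C
Primer 2: A+T=7, G+C=12 → Tm = 2(7)+4(12) = 62°C
50°C vs 62°C → primer 2 is higher.

Primer 2, 62°C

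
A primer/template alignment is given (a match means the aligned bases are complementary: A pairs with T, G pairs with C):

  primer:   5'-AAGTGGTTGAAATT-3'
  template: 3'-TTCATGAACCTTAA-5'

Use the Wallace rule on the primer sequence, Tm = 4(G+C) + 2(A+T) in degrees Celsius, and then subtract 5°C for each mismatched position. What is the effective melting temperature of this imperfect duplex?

21°C

Primer base counts: A=5, T=5, G=4, C=0 → A+T=10, G+C=4
Perfect-match Tm = 2(10) + 4(4) = 20 + 16 = 36°C
Mismatches (positions where the bases are not complementary): 3 (at positions 5, 6, 10)
Effective Tm = 36 − 3×5 = 36 − 15 = 21°C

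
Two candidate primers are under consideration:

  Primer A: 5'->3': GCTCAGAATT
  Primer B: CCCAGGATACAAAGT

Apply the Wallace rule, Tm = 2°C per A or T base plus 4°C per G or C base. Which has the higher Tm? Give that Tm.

Primer B, 44°C

Primer A: A+T=6, G+C=4 → Tm = 2(6)+4(4) = 28°C
Primer B: A+T=8, G+C=7 → Tm = 2(8)+4(7) = 44°C
28°C vs 44°C → primer B is higher.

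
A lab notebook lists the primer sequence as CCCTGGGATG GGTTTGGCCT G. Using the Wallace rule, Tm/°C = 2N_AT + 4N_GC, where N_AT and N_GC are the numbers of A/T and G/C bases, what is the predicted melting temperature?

70°C

G=9, T=6, A=1, C=5
So N_AT = 7 and N_GC = 14.
Tm = 4·14 + 2·7 = 56 + 14 = 70°C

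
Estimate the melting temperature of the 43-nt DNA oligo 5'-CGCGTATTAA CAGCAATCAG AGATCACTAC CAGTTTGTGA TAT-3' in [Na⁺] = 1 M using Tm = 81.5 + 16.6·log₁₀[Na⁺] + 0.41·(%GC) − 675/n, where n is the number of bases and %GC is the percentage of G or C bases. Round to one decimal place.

Length n = 43. G=8, A=14, T=12, C=9
G+C = 17, so %GC = 17/43 × 100 = 39.535%
Salt term: 16.6 × (0) = 0
GC term: 0.41 × 39.535 = 16.209; length term: −675/43 = −15.698
Tm = 81.5 + (0) + 16.209 − 15.698 = 82.011 → 82.0°C

82.0°C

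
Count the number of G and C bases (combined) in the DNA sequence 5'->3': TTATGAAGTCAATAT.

Base counts: T=6, A=6, G=2, C=1
G+C = 2 + 1 = 3

3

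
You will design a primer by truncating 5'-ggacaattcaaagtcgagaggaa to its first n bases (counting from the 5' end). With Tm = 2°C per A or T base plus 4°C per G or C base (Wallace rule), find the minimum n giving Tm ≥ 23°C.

First 8 bases: GGACAATT → Tm = 22°C (< 23°C)
First 9 bases: GGACAATTC → Tm = 26°C (≥ 23°C)
Each additional base adds 2°C (A/T) or 4°C (G/C), so Tm is non-decreasing in n; n = 9 is the first length to reach 23°C.

n = 9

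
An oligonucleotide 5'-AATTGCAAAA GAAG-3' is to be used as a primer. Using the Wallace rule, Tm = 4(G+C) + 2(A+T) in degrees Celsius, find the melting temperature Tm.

36°C

A=8, T=2, G=3, C=1
A+T = 10, G+C = 4
Tm = 4·4 + 2·10 = 16 + 20 = 36°C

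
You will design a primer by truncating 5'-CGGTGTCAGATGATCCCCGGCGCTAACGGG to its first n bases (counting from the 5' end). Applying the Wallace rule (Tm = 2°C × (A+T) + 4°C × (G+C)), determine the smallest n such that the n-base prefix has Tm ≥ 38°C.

First 11 bases: CGGTGTCAGAT → Tm = 34°C (< 38°C)
First 12 bases: CGGTGTCAGATG → Tm = 38°C (≥ 38°C)
Each additional base adds 2°C (A/T) or 4°C (G/C), so Tm is non-decreasing in n; n = 12 is the first length to reach 38°C.

n = 12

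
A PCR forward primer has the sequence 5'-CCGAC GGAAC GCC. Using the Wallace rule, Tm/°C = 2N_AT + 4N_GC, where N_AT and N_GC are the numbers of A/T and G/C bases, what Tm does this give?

46°C

Counting bases: C=6, G=4, A=3, T=0
A+T = 3, G+C = 10
Tm = 4·10 + 2·3 = 40 + 6 = 46°C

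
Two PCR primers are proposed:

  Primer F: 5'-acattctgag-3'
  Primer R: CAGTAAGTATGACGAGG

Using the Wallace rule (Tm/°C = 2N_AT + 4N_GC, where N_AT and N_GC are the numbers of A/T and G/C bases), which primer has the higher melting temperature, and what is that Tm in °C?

Primer F: A+T=6, G+C=4 → Tm = 2(6)+4(4) = 28°C
Primer R: A+T=9, G+C=8 → Tm = 2(9)+4(8) = 50°C
28°C vs 50°C → primer R is higher.

Primer R, 50°C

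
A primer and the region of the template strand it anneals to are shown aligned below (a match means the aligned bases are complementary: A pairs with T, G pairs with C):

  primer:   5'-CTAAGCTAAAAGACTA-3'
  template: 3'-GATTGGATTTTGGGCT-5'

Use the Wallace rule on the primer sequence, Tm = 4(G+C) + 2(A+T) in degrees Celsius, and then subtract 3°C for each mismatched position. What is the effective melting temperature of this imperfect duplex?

30°C

Primer base counts: A=8, T=3, G=2, C=3 → A+T=11, G+C=5
Perfect-match Tm = 2(11) + 4(5) = 22 + 20 = 42°C
Mismatches (positions where the bases are not complementary): 4 (at positions 5, 12, 13, 15)
Effective Tm = 42 − 4×3 = 42 − 12 = 30°C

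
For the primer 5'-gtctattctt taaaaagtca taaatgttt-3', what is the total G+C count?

Base counts: A=10, G=3, C=3, T=13
Total G or C: 3 + 3 = 6

6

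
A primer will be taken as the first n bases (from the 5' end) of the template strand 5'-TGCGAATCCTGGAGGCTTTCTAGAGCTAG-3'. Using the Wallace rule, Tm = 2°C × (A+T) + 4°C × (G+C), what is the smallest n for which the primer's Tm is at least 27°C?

First 8 bases: TGCGAATC → Tm = 24°C (< 27°C)
First 9 bases: TGCGAATCC → Tm = 28°C (≥ 27°C)
Each additional base adds 2°C (A/T) or 4°C (G/C), so Tm is non-decreasing in n; n = 9 is the first length to reach 27°C.

n = 9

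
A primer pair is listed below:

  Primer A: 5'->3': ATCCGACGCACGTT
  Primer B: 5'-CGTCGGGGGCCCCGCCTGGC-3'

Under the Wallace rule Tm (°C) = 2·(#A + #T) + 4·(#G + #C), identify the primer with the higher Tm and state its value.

Primer B, 76°C

Primer A: A+T=6, G+C=8 → Tm = 2(6)+4(8) = 44°C
Primer B: A+T=2, G+C=18 → Tm = 2(2)+4(18) = 76°C
44°C vs 76°C → primer B is higher.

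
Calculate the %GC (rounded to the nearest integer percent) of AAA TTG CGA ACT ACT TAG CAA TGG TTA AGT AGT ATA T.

A=14, C=4, T=12, G=7
G+C = 7 + 4 = 11 out of 37 bases
%GC = 11/37 × 100 = 29.73% ≈ 30%

30%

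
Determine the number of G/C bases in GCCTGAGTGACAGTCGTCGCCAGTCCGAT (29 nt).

Counting bases: T=6, G=9, C=9, A=5
Total G or C: 9 + 9 = 18

18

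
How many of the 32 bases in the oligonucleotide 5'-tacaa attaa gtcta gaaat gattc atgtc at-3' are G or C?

8

G=4, T=11, A=13, C=4
Total G or C: 4 + 4 = 8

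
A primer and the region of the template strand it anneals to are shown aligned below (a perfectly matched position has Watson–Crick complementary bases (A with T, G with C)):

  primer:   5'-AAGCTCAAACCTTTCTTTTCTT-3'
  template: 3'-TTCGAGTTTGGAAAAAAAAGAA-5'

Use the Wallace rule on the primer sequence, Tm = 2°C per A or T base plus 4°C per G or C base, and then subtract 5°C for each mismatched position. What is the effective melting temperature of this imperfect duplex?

Primer base counts: A=5, T=10, G=1, C=6 → A+T=15, G+C=7
Perfect-match Tm = 2(15) + 4(7) = 30 + 28 = 58°C
Mismatches (positions where the bases are not complementary): 1 (at position 15)
Effective Tm = 58 − 1×5 = 58 − 5 = 53°C

53°C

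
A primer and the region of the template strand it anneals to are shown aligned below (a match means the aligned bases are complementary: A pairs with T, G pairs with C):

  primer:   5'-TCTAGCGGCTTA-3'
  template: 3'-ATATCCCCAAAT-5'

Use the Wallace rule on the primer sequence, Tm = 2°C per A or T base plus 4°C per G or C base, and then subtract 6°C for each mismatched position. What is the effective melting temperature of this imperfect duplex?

Primer base counts: A=2, T=4, G=3, C=3 → A+T=6, G+C=6
Perfect-match Tm = 2(6) + 4(6) = 12 + 24 = 36°C
Mismatches (positions where the bases are not complementary): 3 (at positions 2, 6, 9)
Effective Tm = 36 − 3×6 = 36 − 18 = 18°C

18°C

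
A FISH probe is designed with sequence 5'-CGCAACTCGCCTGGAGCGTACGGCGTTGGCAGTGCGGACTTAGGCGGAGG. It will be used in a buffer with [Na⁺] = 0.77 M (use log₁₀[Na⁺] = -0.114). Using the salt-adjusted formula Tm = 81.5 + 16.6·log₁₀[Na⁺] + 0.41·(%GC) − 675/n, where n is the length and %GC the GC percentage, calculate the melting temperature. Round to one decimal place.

Length n = 50. Counting bases: A=8, T=8, C=13, G=21
G+C = 34, so %GC = 34/50 × 100 = 68%
Salt term: 16.6 × (-0.114) = -1.892
GC term: 0.41 × 68 = 27.88; length term: −675/50 = −13.5
Tm = 81.5 + (-1.892) + 27.88 − 13.5 = 93.988 → 94.0°C

94.0°C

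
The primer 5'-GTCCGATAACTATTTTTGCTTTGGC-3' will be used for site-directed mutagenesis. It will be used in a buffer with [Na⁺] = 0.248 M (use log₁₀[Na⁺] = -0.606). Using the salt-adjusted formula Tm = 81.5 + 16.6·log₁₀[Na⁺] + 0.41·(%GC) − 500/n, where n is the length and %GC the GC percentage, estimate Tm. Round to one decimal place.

Length n = 25. T=11, G=5, C=5, A=4
G+C = 10, so %GC = 10/25 × 100 = 40%
Salt term: 16.6 × (-0.606) = -10.06
GC term: 0.41 × 40 = 16.4; length term: −500/25 = −20
Tm = 81.5 + (-10.06) + 16.4 − 20 = 67.84 → 67.8°C

67.8°C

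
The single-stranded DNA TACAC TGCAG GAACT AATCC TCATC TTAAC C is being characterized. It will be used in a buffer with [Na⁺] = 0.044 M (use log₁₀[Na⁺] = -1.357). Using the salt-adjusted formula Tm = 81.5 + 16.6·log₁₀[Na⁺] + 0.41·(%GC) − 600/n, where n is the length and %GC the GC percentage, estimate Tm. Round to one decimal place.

Length n = 31. Counting bases: G=3, A=10, C=10, T=8
G+C = 13, so %GC = 13/31 × 100 = 41.935%
Salt term: 16.6 × (-1.357) = -22.526
GC term: 0.41 × 41.935 = 17.193; length term: −600/31 = −19.355
Tm = 81.5 + (-22.526) + 17.193 − 19.355 = 56.812 → 56.8°C

56.8°C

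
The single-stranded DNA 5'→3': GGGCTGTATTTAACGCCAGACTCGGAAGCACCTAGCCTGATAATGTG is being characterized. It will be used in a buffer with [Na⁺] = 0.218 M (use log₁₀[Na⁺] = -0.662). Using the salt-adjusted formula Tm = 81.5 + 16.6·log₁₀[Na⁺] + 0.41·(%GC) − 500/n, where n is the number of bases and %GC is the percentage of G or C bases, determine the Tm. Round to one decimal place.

80.8°C

Length n = 47. Scanning the sequence gives G=13, A=12, C=11, T=11.
G+C = 24, so %GC = 24/47 × 100 = 51.064%
Salt term: 16.6 × (-0.662) = -10.989
GC term: 0.41 × 51.064 = 20.936; length term: −500/47 = −10.638
Tm = 81.5 + (-10.989) + 20.936 − 10.638 = 80.809 → 80.8°C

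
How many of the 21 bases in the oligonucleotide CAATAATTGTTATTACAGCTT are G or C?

Counting bases: T=9, G=2, A=7, C=3
Total G or C: 2 + 3 = 5

5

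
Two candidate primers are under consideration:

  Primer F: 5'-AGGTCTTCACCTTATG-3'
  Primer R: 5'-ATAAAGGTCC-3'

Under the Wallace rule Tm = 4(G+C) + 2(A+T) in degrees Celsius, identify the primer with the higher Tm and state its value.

Primer F, 46°C

Primer F: A+T=9, G+C=7 → Tm = 2(9)+4(7) = 46°C
Primer R: A+T=6, G+C=4 → Tm = 2(6)+4(4) = 28°C
46°C vs 28°C → primer F is higher.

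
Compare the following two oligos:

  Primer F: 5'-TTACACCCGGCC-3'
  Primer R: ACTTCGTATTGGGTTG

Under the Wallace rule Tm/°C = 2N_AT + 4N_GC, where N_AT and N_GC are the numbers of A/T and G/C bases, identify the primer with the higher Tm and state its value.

Primer R, 46°C

Primer F: A+T=4, G+C=8 → Tm = 2(4)+4(8) = 40°C
Primer R: A+T=9, G+C=7 → Tm = 2(9)+4(7) = 46°C
40°C vs 46°C → primer R is higher.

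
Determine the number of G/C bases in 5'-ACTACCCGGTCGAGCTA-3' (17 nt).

10

Base counts: A=4, G=4, T=3, C=6
Total G or C: 4 + 6 = 10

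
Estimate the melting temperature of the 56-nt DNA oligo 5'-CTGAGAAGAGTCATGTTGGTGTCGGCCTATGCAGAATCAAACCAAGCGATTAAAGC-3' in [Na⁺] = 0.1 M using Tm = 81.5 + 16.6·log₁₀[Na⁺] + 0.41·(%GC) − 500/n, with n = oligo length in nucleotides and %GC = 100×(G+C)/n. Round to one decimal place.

Length n = 56. Base counts: T=12, A=18, G=15, C=11
G+C = 26, so %GC = 26/56 × 100 = 46.429%
Salt term: 16.6 × (-1) = -16.6
GC term: 0.41 × 46.429 = 19.036; length term: −500/56 = −8.929
Tm = 81.5 + (-16.6) + 19.036 − 8.929 = 75.007 → 75.0°C

75.0°C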